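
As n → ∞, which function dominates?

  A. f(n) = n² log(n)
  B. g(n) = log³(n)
A

f(n) = n² log(n) is O(n² log n), while g(n) = log³(n) is O(log³ n).
Since O(n² log n) grows faster than O(log³ n), f(n) dominates.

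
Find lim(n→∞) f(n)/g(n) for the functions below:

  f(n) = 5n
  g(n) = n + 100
5

Since 5n and n + 100 have the same growth rate (O(n)),
the ratio converges to a constant: 5.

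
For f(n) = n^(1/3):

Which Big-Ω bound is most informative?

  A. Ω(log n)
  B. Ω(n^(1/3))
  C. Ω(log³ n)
B

f(n) = n^(1/3) is Ω(n^(1/3)).
All listed options are valid Big-Ω bounds (lower bounds),
but Ω(n^(1/3)) is the tightest (largest valid bound).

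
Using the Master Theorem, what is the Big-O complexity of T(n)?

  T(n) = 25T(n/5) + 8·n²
Θ(n² log n)

Master Theorem: a = 25, b = 5, f(n) = 8·n².
Compute the critical exponent d = log₅(25) = 2.
Compare f(n) = Θ(n²) against n^d:
  k = 2 = d, so f(n) = Θ(n^d) — Case 2.
  Work is balanced across levels: T(n) = Θ(n^d log n) = Θ(n² log n).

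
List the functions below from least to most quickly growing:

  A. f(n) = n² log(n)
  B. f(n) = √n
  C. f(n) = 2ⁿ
B < A < C

Comparing growth rates:
B = √n is O(√n)
A = n² log(n) is O(n² log n)
C = 2ⁿ is O(2ⁿ)

Therefore, the order from slowest to fastest is: B < A < C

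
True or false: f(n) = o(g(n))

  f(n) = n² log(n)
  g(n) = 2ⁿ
True

f(n) = n² log(n) is O(n² log n), and g(n) = 2ⁿ is O(2ⁿ).
Since O(n² log n) grows strictly slower than O(2ⁿ), f(n) = o(g(n)) is true.
This means lim(n→∞) f(n)/g(n) = 0.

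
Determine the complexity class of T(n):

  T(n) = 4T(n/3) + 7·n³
Θ(n³)

Master Theorem: a = 4, b = 3, f(n) = 7·n³.
Compute the critical exponent d = log₃(4) = 1.262.
Compare f(n) = Θ(n³) against n^d:
  k = 3 > d = 1.262, so f(n) = Ω(n^(d+ε)) — Case 3.
  Regularity: a·(n/b)^3/n^3 = a/b^3 = 4/27 < 1 ✓.
  The top-level work dominates: T(n) = Θ(f(n)) = Θ(n³).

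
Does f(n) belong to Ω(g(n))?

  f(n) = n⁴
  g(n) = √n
True

f(n) = n⁴ is O(n⁴), and g(n) = √n is O(√n).
Since O(n⁴) grows at least as fast as O(√n), f(n) = Ω(g(n)) is true.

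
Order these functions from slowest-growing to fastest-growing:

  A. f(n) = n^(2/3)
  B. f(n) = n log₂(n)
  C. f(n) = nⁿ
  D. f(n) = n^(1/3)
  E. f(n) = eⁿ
D < A < B < E < C

Comparing growth rates:
D = n^(1/3) is O(n^(1/3))
A = n^(2/3) is O(n^(2/3))
B = n log₂(n) is O(n log n)
E = eⁿ is O(eⁿ)
C = nⁿ is O(nⁿ)

Therefore, the order from slowest to fastest is: D < A < B < E < C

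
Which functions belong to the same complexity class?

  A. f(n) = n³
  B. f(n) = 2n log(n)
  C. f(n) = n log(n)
B and C

Examining each function:
  A. n³ is O(n³)
  B. 2n log(n) is O(n log n)
  C. n log(n) is O(n log n)

Functions B and C both have the same complexity class.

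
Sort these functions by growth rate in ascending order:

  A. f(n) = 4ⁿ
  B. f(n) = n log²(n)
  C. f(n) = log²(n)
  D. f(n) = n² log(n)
C < B < D < A

Comparing growth rates:
C = log²(n) is O(log² n)
B = n log²(n) is O(n log² n)
D = n² log(n) is O(n² log n)
A = 4ⁿ is O(4ⁿ)

Therefore, the order from slowest to fastest is: C < B < D < A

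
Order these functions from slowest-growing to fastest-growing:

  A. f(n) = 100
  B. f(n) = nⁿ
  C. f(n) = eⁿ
A < C < B

Comparing growth rates:
A = 100 is O(1)
C = eⁿ is O(eⁿ)
B = nⁿ is O(nⁿ)

Therefore, the order from slowest to fastest is: A < C < B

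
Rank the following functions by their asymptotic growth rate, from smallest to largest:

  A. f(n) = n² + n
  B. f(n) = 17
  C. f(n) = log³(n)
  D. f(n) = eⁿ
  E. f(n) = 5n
B < C < E < A < D

Comparing growth rates:
B = 17 is O(1)
C = log³(n) is O(log³ n)
E = 5n is O(n)
A = n² + n is O(n²)
D = eⁿ is O(eⁿ)

Therefore, the order from slowest to fastest is: B < C < E < A < D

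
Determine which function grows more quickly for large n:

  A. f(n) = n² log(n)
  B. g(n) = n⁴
B

f(n) = n² log(n) is O(n² log n), while g(n) = n⁴ is O(n⁴).
Since O(n⁴) grows faster than O(n² log n), g(n) dominates.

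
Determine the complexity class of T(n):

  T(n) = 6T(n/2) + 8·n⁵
Θ(n⁵)

Master Theorem: a = 6, b = 2, f(n) = 8·n⁵.
Compute the critical exponent d = log₂(6) = 2.585.
Compare f(n) = Θ(n⁵) against n^d:
  k = 5 > d = 2.585, so f(n) = Ω(n^(d+ε)) — Case 3.
  Regularity: a·(n/b)^5/n^5 = a/b^5 = 6/32 < 1 ✓.
  The top-level work dominates: T(n) = Θ(f(n)) = Θ(n⁵).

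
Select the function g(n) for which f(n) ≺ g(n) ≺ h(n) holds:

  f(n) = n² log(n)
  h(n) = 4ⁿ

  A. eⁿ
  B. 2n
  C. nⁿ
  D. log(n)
A

We need g(n) with n² log(n) = o(g(n)) and g(n) = o(4ⁿ), i.e. O(n² log n) ≺ g ≺ O(4ⁿ).
Check each option:
  A. eⁿ — O(eⁿ) is strictly between O(n² log n) and O(4ⁿ) ✓
  B. 2n — O(n) does not grow strictly faster than f(n)
  C. nⁿ — O(nⁿ) does not grow strictly slower than h(n)
  D. log(n) — O(log n) does not grow strictly faster than f(n)

Only option A (eⁿ) lies strictly between.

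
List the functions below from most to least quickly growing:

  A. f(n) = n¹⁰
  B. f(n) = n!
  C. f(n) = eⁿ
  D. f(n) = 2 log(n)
B > C > A > D

Comparing growth rates:
B = n! is O(n!)
C = eⁿ is O(eⁿ)
A = n¹⁰ is O(n¹⁰)
D = 2 log(n) is O(log n)

Therefore, the order from fastest to slowest is: B > C > A > D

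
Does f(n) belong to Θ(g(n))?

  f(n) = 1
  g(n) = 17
True

f(n) = 1 and g(n) = 17 are both O(1).
Since they have the same asymptotic growth rate, f(n) = Θ(g(n)) is true.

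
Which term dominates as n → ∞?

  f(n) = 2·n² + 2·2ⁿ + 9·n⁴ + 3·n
2·2ⁿ

Looking at each term:
  - 2·n² is O(n²)
  - 2·2ⁿ is O(2ⁿ)
  - 9·n⁴ is O(n⁴)
  - 3·n is O(n)

The term 2·2ⁿ (O(2ⁿ)) grows fastest and dominates all others.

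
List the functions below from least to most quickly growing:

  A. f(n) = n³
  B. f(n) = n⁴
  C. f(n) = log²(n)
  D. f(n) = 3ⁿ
C < A < B < D

Comparing growth rates:
C = log²(n) is O(log² n)
A = n³ is O(n³)
B = n⁴ is O(n⁴)
D = 3ⁿ is O(3ⁿ)

Therefore, the order from slowest to fastest is: C < A < B < D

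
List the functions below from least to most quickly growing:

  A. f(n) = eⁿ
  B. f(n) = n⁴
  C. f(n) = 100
C < B < A

Comparing growth rates:
C = 100 is O(1)
B = n⁴ is O(n⁴)
A = eⁿ is O(eⁿ)

Therefore, the order from slowest to fastest is: C < B < A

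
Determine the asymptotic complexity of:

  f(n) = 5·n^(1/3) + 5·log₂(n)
O(n^(1/3))

The dominant term in 5·n^(1/3) + 5·log₂(n) is 5·n^(1/3), which is Θ(n^(1/3)).
Lower-order terms (5·log₂(n)) are asymptotically negligible.
Constants are absorbed, so the tightest bound is O(n^(1/3)).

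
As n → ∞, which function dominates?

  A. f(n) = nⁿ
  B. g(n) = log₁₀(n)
A

f(n) = nⁿ is O(nⁿ), while g(n) = log₁₀(n) is O(log n).
Since O(nⁿ) grows faster than O(log n), f(n) dominates.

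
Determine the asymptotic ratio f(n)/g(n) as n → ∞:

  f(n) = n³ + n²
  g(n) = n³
1

Since n³ + n² and n³ have the same growth rate (O(n³)),
the ratio converges to a constant: 1.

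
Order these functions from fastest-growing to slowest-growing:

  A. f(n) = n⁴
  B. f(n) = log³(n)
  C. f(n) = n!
C > A > B

Comparing growth rates:
C = n! is O(n!)
A = n⁴ is O(n⁴)
B = log³(n) is O(log³ n)

Therefore, the order from fastest to slowest is: C > A > B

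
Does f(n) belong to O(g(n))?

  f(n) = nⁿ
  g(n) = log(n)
False

f(n) = nⁿ is O(nⁿ), and g(n) = log(n) is O(log n).
Since O(nⁿ) grows faster than O(log n), f(n) = O(g(n)) is false.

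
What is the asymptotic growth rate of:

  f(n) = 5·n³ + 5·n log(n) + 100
Θ(n³)

Order the terms by growth rate: 100 ≺ 5·n log(n) ≺ 5·n³.
The fastest-growing term 5·n³ dominates as n → ∞; dropping its constant factor gives Θ(n³).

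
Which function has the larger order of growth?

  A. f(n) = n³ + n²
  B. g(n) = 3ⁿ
B

f(n) = n³ + n² is O(n³), while g(n) = 3ⁿ is O(3ⁿ).
Since O(3ⁿ) grows faster than O(n³), g(n) dominates.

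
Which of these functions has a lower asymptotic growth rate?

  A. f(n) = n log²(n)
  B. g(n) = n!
A

f(n) = n log²(n) is O(n log² n), while g(n) = n! is O(n!).
Since O(n log² n) grows slower than O(n!), f(n) is dominated.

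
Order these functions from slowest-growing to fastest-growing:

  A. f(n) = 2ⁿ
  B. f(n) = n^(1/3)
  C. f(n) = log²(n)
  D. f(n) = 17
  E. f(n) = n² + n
D < C < B < E < A

Comparing growth rates:
D = 17 is O(1)
C = log²(n) is O(log² n)
B = n^(1/3) is O(n^(1/3))
E = n² + n is O(n²)
A = 2ⁿ is O(2ⁿ)

Therefore, the order from slowest to fastest is: D < C < B < E < A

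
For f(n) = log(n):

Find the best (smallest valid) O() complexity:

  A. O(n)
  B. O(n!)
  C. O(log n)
C

f(n) = log(n) is O(log n).
All listed options are valid Big-O bounds (upper bounds),
but O(log n) is the tightest (smallest valid bound).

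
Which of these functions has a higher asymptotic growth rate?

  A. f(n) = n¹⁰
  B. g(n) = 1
A

f(n) = n¹⁰ is O(n¹⁰), while g(n) = 1 is O(1).
Since O(n¹⁰) grows faster than O(1), f(n) dominates.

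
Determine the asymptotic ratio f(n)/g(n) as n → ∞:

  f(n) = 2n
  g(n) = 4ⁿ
0

Since 2n (O(n)) grows slower than 4ⁿ (O(4ⁿ)),
the ratio f(n)/g(n) → 0 as n → ∞.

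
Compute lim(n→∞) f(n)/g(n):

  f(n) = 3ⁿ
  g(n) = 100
∞

Since 3ⁿ (O(3ⁿ)) grows faster than 100 (O(1)),
the ratio f(n)/g(n) → ∞ as n → ∞.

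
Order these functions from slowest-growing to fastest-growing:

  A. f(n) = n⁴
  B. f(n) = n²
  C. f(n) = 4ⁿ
B < A < C

Comparing growth rates:
B = n² is O(n²)
A = n⁴ is O(n⁴)
C = 4ⁿ is O(4ⁿ)

Therefore, the order from slowest to fastest is: B < A < C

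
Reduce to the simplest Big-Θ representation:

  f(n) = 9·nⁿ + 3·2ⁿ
Θ(nⁿ)

Order the terms by growth rate: 3·2ⁿ ≺ 9·nⁿ.
The fastest-growing term 9·nⁿ dominates as n → ∞; dropping its constant factor gives Θ(nⁿ).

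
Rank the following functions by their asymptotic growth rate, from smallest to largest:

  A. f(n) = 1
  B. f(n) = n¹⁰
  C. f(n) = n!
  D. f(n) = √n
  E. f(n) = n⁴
A < D < E < B < C

Comparing growth rates:
A = 1 is O(1)
D = √n is O(√n)
E = n⁴ is O(n⁴)
B = n¹⁰ is O(n¹⁰)
C = n! is O(n!)

Therefore, the order from slowest to fastest is: A < D < E < B < C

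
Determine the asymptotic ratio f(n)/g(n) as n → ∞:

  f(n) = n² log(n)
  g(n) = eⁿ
0

Since n² log(n) (O(n² log n)) grows slower than eⁿ (O(eⁿ)),
the ratio f(n)/g(n) → 0 as n → ∞.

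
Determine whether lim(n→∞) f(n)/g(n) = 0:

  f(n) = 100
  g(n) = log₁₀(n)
True

f(n) = 100 is O(1), and g(n) = log₁₀(n) is O(log n).
Since O(1) grows strictly slower than O(log n), f(n) = o(g(n)) is true.
This means lim(n→∞) f(n)/g(n) = 0.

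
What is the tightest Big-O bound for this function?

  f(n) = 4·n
O(n)

The dominant term in 4·n is 4·n, which is Θ(n).
Constants are absorbed, so the tightest bound is O(n).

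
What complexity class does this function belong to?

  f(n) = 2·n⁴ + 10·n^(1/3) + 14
O(n⁴)

The dominant term in 2·n⁴ + 10·n^(1/3) + 14 is 2·n⁴, which is Θ(n⁴).
Lower-order terms (10·n^(1/3), 14) are asymptotically negligible.
Constants are absorbed, so the tightest bound is O(n⁴).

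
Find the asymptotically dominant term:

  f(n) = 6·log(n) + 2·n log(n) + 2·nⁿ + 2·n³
2·nⁿ

Looking at each term:
  - 6·log(n) is O(log n)
  - 2·n log(n) is O(n log n)
  - 2·nⁿ is O(nⁿ)
  - 2·n³ is O(n³)

The term 2·nⁿ (O(nⁿ)) grows fastest and dominates all others.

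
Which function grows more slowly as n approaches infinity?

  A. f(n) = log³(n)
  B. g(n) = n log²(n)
A

f(n) = log³(n) is O(log³ n), while g(n) = n log²(n) is O(n log² n).
Since O(log³ n) grows slower than O(n log² n), f(n) is dominated.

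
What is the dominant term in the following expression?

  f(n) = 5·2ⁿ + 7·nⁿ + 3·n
7·nⁿ

Looking at each term:
  - 5·2ⁿ is O(2ⁿ)
  - 7·nⁿ is O(nⁿ)
  - 3·n is O(n)

The term 7·nⁿ (O(nⁿ)) grows fastest and dominates all others.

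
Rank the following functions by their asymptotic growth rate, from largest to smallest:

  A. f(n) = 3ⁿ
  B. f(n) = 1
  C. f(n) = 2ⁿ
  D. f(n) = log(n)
A > C > D > B

Comparing growth rates:
A = 3ⁿ is O(3ⁿ)
C = 2ⁿ is O(2ⁿ)
D = log(n) is O(log n)
B = 1 is O(1)

Therefore, the order from fastest to slowest is: A > C > D > B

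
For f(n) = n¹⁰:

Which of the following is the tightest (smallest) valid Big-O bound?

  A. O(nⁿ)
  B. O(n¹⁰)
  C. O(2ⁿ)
B

f(n) = n¹⁰ is O(n¹⁰).
All listed options are valid Big-O bounds (upper bounds),
but O(n¹⁰) is the tightest (smallest valid bound).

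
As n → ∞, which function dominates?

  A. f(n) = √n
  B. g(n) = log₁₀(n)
A

f(n) = √n is O(√n), while g(n) = log₁₀(n) is O(log n).
Since O(√n) grows faster than O(log n), f(n) dominates.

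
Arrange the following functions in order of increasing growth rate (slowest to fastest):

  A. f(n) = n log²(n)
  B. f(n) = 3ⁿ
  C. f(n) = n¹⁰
A < C < B

Comparing growth rates:
A = n log²(n) is O(n log² n)
C = n¹⁰ is O(n¹⁰)
B = 3ⁿ is O(3ⁿ)

Therefore, the order from slowest to fastest is: A < C < B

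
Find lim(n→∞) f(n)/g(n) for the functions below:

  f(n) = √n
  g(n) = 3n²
0

Since √n (O(√n)) grows slower than 3n² (O(n²)),
the ratio f(n)/g(n) → 0 as n → ∞.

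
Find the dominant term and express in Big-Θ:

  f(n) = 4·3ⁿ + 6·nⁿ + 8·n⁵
Θ(nⁿ)

Order the terms by growth rate: 8·n⁵ ≺ 4·3ⁿ ≺ 6·nⁿ.
The fastest-growing term 6·nⁿ dominates as n → ∞; dropping its constant factor gives Θ(nⁿ).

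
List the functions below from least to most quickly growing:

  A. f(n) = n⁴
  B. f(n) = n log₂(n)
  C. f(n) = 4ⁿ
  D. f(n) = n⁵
B < A < D < C

Comparing growth rates:
B = n log₂(n) is O(n log n)
A = n⁴ is O(n⁴)
D = n⁵ is O(n⁵)
C = 4ⁿ is O(4ⁿ)

Therefore, the order from slowest to fastest is: B < A < D < C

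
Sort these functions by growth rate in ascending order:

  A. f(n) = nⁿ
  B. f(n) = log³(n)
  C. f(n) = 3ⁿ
B < C < A

Comparing growth rates:
B = log³(n) is O(log³ n)
C = 3ⁿ is O(3ⁿ)
A = nⁿ is O(nⁿ)

Therefore, the order from slowest to fastest is: B < C < A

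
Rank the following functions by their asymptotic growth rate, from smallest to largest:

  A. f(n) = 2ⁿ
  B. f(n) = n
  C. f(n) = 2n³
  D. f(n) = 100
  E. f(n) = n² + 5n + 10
D < B < E < C < A

Comparing growth rates:
D = 100 is O(1)
B = n is O(n)
E = n² + 5n + 10 is O(n²)
C = 2n³ is O(n³)
A = 2ⁿ is O(2ⁿ)

Therefore, the order from slowest to fastest is: D < B < E < C < A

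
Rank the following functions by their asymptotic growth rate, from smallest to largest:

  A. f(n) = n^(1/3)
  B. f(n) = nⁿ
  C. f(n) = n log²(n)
A < C < B

Comparing growth rates:
A = n^(1/3) is O(n^(1/3))
C = n log²(n) is O(n log² n)
B = nⁿ is O(nⁿ)

Therefore, the order from slowest to fastest is: A < C < B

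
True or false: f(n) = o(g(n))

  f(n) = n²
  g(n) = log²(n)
False

f(n) = n² is O(n²), and g(n) = log²(n) is O(log² n).
Since O(n²) grows faster than or equal to O(log² n), f(n) = o(g(n)) is false.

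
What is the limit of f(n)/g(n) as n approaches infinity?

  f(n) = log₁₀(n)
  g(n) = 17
∞

Since log₁₀(n) (O(log n)) grows faster than 17 (O(1)),
the ratio f(n)/g(n) → ∞ as n → ∞.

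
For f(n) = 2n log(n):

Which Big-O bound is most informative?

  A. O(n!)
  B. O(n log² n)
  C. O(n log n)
C

f(n) = 2n log(n) is O(n log n).
All listed options are valid Big-O bounds (upper bounds),
but O(n log n) is the tightest (smallest valid bound).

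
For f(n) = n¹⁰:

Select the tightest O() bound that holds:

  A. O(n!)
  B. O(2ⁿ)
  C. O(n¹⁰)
C

f(n) = n¹⁰ is O(n¹⁰).
All listed options are valid Big-O bounds (upper bounds),
but O(n¹⁰) is the tightest (smallest valid bound).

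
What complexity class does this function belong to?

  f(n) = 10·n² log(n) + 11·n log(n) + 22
O(n² log n)

The dominant term in 10·n² log(n) + 11·n log(n) + 22 is 10·n² log(n), which is Θ(n² log n).
Lower-order terms (11·n log(n), 22) are asymptotically negligible.
Constants are absorbed, so the tightest bound is O(n² log n).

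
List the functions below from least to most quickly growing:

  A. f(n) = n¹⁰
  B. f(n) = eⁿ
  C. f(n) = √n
C < A < B

Comparing growth rates:
C = √n is O(√n)
A = n¹⁰ is O(n¹⁰)
B = eⁿ is O(eⁿ)

Therefore, the order from slowest to fastest is: C < A < B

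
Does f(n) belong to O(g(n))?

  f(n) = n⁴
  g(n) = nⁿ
True

f(n) = n⁴ is O(n⁴), and g(n) = nⁿ is O(nⁿ).
Since O(n⁴) ⊆ O(nⁿ) (f grows no faster than g), f(n) = O(g(n)) is true.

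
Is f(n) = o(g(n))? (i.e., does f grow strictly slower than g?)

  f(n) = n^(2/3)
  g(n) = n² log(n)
True

f(n) = n^(2/3) is O(n^(2/3)), and g(n) = n² log(n) is O(n² log n).
Since O(n^(2/3)) grows strictly slower than O(n² log n), f(n) = o(g(n)) is true.
This means lim(n→∞) f(n)/g(n) = 0.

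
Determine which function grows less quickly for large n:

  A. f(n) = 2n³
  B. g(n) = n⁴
A

f(n) = 2n³ is O(n³), while g(n) = n⁴ is O(n⁴).
Since O(n³) grows slower than O(n⁴), f(n) is dominated.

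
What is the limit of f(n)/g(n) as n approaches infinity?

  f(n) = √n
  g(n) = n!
0

Since √n (O(√n)) grows slower than n! (O(n!)),
the ratio f(n)/g(n) → 0 as n → ∞.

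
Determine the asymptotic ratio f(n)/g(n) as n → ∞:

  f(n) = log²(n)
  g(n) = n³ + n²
0

Since log²(n) (O(log² n)) grows slower than n³ + n² (O(n³)),
the ratio f(n)/g(n) → 0 as n → ∞.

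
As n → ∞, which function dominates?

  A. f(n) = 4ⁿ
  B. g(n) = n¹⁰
A

f(n) = 4ⁿ is O(4ⁿ), while g(n) = n¹⁰ is O(n¹⁰).
Since O(4ⁿ) grows faster than O(n¹⁰), f(n) dominates.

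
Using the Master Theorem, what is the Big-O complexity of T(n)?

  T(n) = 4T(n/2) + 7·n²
Θ(n² log n)

Master Theorem: a = 4, b = 2, f(n) = 7·n².
Compute the critical exponent d = log₂(4) = 2.
Compare f(n) = Θ(n²) against n^d:
  k = 2 = d, so f(n) = Θ(n^d) — Case 2.
  Work is balanced across levels: T(n) = Θ(n^d log n) = Θ(n² log n).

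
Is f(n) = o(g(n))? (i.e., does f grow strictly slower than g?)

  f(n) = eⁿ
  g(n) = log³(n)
False

f(n) = eⁿ is O(eⁿ), and g(n) = log³(n) is O(log³ n).
Since O(eⁿ) grows faster than or equal to O(log³ n), f(n) = o(g(n)) is false.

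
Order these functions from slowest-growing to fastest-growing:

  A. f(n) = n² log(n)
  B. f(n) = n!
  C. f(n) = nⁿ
A < B < C

Comparing growth rates:
A = n² log(n) is O(n² log n)
B = n! is O(n!)
C = nⁿ is O(nⁿ)

Therefore, the order from slowest to fastest is: A < B < C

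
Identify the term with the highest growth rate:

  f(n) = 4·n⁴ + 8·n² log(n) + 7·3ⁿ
7·3ⁿ

Looking at each term:
  - 4·n⁴ is O(n⁴)
  - 8·n² log(n) is O(n² log n)
  - 7·3ⁿ is O(3ⁿ)

The term 7·3ⁿ (O(3ⁿ)) grows fastest and dominates all others.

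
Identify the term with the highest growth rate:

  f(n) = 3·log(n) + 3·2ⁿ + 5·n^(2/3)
3·2ⁿ

Looking at each term:
  - 3·log(n) is O(log n)
  - 3·2ⁿ is O(2ⁿ)
  - 5·n^(2/3) is O(n^(2/3))

The term 3·2ⁿ (O(2ⁿ)) grows fastest and dominates all others.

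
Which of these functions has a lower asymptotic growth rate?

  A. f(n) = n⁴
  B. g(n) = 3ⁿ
A

f(n) = n⁴ is O(n⁴), while g(n) = 3ⁿ is O(3ⁿ).
Since O(n⁴) grows slower than O(3ⁿ), f(n) is dominated.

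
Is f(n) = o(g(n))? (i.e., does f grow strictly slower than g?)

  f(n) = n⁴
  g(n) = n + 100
False

f(n) = n⁴ is O(n⁴), and g(n) = n + 100 is O(n).
Since O(n⁴) grows faster than or equal to O(n), f(n) = o(g(n)) is false.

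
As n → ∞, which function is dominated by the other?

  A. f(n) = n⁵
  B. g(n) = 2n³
B

f(n) = n⁵ is O(n⁵), while g(n) = 2n³ is O(n³).
Since O(n³) grows slower than O(n⁵), g(n) is dominated.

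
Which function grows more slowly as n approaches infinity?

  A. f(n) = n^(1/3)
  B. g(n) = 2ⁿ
A

f(n) = n^(1/3) is O(n^(1/3)), while g(n) = 2ⁿ is O(2ⁿ).
Since O(n^(1/3)) grows slower than O(2ⁿ), f(n) is dominated.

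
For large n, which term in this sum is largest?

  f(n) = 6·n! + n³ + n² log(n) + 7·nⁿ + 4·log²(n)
7·nⁿ

Looking at each term:
  - 6·n! is O(n!)
  - n³ is O(n³)
  - n² log(n) is O(n² log n)
  - 7·nⁿ is O(nⁿ)
  - 4·log²(n) is O(log² n)

The term 7·nⁿ (O(nⁿ)) grows fastest and dominates all others.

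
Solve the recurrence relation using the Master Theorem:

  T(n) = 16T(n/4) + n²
Θ(n² log n)

Master Theorem: a = 16, b = 4, f(n) = n².
Compute the critical exponent d = log₄(16) = 2.
Compare f(n) = Θ(n²) against n^d:
  k = 2 = d, so f(n) = Θ(n^d) — Case 2.
  Work is balanced across levels: T(n) = Θ(n^d log n) = Θ(n² log n).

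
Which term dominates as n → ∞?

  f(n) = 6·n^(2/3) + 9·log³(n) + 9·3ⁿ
9·3ⁿ

Looking at each term:
  - 6·n^(2/3) is O(n^(2/3))
  - 9·log³(n) is O(log³ n)
  - 9·3ⁿ is O(3ⁿ)

The term 9·3ⁿ (O(3ⁿ)) grows fastest and dominates all others.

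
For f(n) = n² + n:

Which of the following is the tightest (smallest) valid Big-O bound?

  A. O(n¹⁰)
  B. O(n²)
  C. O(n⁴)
B

f(n) = n² + n is O(n²).
All listed options are valid Big-O bounds (upper bounds),
but O(n²) is the tightest (smallest valid bound).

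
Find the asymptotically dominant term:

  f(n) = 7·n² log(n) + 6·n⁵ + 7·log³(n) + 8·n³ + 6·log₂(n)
6·n⁵

Looking at each term:
  - 7·n² log(n) is O(n² log n)
  - 6·n⁵ is O(n⁵)
  - 7·log³(n) is O(log³ n)
  - 8·n³ is O(n³)
  - 6·log₂(n) is O(log n)

The term 6·n⁵ (O(n⁵)) grows fastest and dominates all others.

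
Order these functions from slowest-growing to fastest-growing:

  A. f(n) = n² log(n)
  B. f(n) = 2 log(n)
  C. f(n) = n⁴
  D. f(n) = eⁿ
B < A < C < D

Comparing growth rates:
B = 2 log(n) is O(log n)
A = n² log(n) is O(n² log n)
C = n⁴ is O(n⁴)
D = eⁿ is O(eⁿ)

Therefore, the order from slowest to fastest is: B < A < C < D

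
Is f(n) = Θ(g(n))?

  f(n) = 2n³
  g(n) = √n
False

f(n) = 2n³ is O(n³), and g(n) = √n is O(√n).
Since they have different growth rates, f(n) = Θ(g(n)) is false.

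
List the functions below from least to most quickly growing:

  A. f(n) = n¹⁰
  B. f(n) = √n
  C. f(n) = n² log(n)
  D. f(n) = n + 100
B < D < C < A

Comparing growth rates:
B = √n is O(√n)
D = n + 100 is O(n)
C = n² log(n) is O(n² log n)
A = n¹⁰ is O(n¹⁰)

Therefore, the order from slowest to fastest is: B < D < C < A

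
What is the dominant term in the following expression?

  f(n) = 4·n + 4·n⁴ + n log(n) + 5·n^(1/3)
4·n⁴

Looking at each term:
  - 4·n is O(n)
  - 4·n⁴ is O(n⁴)
  - n log(n) is O(n log n)
  - 5·n^(1/3) is O(n^(1/3))

The term 4·n⁴ (O(n⁴)) grows fastest and dominates all others.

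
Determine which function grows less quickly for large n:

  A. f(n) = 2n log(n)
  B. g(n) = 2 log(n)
B

f(n) = 2n log(n) is O(n log n), while g(n) = 2 log(n) is O(log n).
Since O(log n) grows slower than O(n log n), g(n) is dominated.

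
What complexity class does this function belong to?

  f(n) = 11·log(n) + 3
O(log n)

The dominant term in 11·log(n) + 3 is 11·log(n), which is Θ(log n).
Lower-order terms (3) are asymptotically negligible.
Constants are absorbed, so the tightest bound is O(log n).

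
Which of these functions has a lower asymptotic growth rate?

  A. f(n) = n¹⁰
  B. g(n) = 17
B

f(n) = n¹⁰ is O(n¹⁰), while g(n) = 17 is O(1).
Since O(1) grows slower than O(n¹⁰), g(n) is dominated.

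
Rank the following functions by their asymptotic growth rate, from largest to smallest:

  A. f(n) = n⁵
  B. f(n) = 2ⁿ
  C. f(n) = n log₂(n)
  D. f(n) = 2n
B > A > C > D

Comparing growth rates:
B = 2ⁿ is O(2ⁿ)
A = n⁵ is O(n⁵)
C = n log₂(n) is O(n log n)
D = 2n is O(n)

Therefore, the order from fastest to slowest is: B > A > C > D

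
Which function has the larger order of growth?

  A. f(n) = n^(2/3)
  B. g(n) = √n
A

f(n) = n^(2/3) is O(n^(2/3)), while g(n) = √n is O(√n).
Since O(n^(2/3)) grows faster than O(√n), f(n) dominates.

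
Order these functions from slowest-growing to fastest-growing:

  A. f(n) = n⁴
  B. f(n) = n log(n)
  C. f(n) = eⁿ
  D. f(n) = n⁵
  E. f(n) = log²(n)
E < B < A < D < C

Comparing growth rates:
E = log²(n) is O(log² n)
B = n log(n) is O(n log n)
A = n⁴ is O(n⁴)
D = n⁵ is O(n⁵)
C = eⁿ is O(eⁿ)

Therefore, the order from slowest to fastest is: E < B < A < D < C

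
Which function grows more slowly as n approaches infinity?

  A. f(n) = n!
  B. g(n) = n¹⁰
B

f(n) = n! is O(n!), while g(n) = n¹⁰ is O(n¹⁰).
Since O(n¹⁰) grows slower than O(n!), g(n) is dominated.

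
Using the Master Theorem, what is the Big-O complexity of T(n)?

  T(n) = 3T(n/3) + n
Θ(n log n)

Master Theorem: a = 3, b = 3, f(n) = n.
Compute the critical exponent d = log₃(3) = 1.
Compare f(n) = Θ(n) against n^d:
  k = 1 = d, so f(n) = Θ(n^d) — Case 2.
  Work is balanced across levels: T(n) = Θ(n^d log n) = Θ(n log n).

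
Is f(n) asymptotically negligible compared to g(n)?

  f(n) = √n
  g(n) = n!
True

f(n) = √n is O(√n), and g(n) = n! is O(n!).
Since O(√n) grows strictly slower than O(n!), f(n) = o(g(n)) is true.
This means lim(n→∞) f(n)/g(n) = 0.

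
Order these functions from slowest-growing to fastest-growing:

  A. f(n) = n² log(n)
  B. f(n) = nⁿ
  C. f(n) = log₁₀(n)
C < A < B

Comparing growth rates:
C = log₁₀(n) is O(log n)
A = n² log(n) is O(n² log n)
B = nⁿ is O(nⁿ)

Therefore, the order from slowest to fastest is: C < A < B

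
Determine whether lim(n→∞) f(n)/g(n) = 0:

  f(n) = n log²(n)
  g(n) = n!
True

f(n) = n log²(n) is O(n log² n), and g(n) = n! is O(n!).
Since O(n log² n) grows strictly slower than O(n!), f(n) = o(g(n)) is true.
This means lim(n→∞) f(n)/g(n) = 0.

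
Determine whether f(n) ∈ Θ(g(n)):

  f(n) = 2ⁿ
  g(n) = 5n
False

f(n) = 2ⁿ is O(2ⁿ), and g(n) = 5n is O(n).
Since they have different growth rates, f(n) = Θ(g(n)) is false.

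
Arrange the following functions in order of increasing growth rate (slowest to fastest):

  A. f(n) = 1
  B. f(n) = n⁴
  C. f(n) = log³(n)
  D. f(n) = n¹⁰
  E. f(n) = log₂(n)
A < E < C < B < D

Comparing growth rates:
A = 1 is O(1)
E = log₂(n) is O(log n)
C = log³(n) is O(log³ n)
B = n⁴ is O(n⁴)
D = n¹⁰ is O(n¹⁰)

Therefore, the order from slowest to fastest is: A < E < C < B < D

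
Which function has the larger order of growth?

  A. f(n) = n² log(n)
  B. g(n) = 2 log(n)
A

f(n) = n² log(n) is O(n² log n), while g(n) = 2 log(n) is O(log n).
Since O(n² log n) grows faster than O(log n), f(n) dominates.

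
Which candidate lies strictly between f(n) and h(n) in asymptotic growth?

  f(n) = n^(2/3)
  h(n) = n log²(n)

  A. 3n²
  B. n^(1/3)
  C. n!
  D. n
D

We need g(n) with n^(2/3) = o(g(n)) and g(n) = o(n log²(n)), i.e. O(n^(2/3)) ≺ g ≺ O(n log² n).
Check each option:
  A. 3n² — O(n²) does not grow strictly slower than h(n)
  B. n^(1/3) — O(n^(1/3)) does not grow strictly faster than f(n)
  C. n! — O(n!) does not grow strictly slower than h(n)
  D. n — O(n) is strictly between O(n^(2/3)) and O(n log² n) ✓

Only option D (n) lies strictly between.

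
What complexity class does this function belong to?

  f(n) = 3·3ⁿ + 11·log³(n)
O(3ⁿ)

The dominant term in 3·3ⁿ + 11·log³(n) is 3·3ⁿ, which is Θ(3ⁿ).
Lower-order terms (11·log³(n)) are asymptotically negligible.
Constants are absorbed, so the tightest bound is O(3ⁿ).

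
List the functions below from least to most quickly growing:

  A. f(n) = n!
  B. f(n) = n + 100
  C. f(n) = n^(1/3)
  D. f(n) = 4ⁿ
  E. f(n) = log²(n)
E < C < B < D < A

Comparing growth rates:
E = log²(n) is O(log² n)
C = n^(1/3) is O(n^(1/3))
B = n + 100 is O(n)
D = 4ⁿ is O(4ⁿ)
A = n! is O(n!)

Therefore, the order from slowest to fastest is: E < C < B < D < A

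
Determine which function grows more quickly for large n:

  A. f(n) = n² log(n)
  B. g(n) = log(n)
A

f(n) = n² log(n) is O(n² log n), while g(n) = log(n) is O(log n).
Since O(n² log n) grows faster than O(log n), f(n) dominates.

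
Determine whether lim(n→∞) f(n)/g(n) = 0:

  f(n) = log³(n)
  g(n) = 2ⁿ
True

f(n) = log³(n) is O(log³ n), and g(n) = 2ⁿ is O(2ⁿ).
Since O(log³ n) grows strictly slower than O(2ⁿ), f(n) = o(g(n)) is true.
This means lim(n→∞) f(n)/g(n) = 0.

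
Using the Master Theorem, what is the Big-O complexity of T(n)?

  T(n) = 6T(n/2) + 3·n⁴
Θ(n⁴)

Master Theorem: a = 6, b = 2, f(n) = 3·n⁴.
Compute the critical exponent d = log₂(6) = 2.585.
Compare f(n) = Θ(n⁴) against n^d:
  k = 4 > d = 2.585, so f(n) = Ω(n^(d+ε)) — Case 3.
  Regularity: a·(n/b)^4/n^4 = a/b^4 = 6/16 < 1 ✓.
  The top-level work dominates: T(n) = Θ(f(n)) = Θ(n⁴).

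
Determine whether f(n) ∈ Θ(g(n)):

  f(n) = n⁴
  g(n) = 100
False

f(n) = n⁴ is O(n⁴), and g(n) = 100 is O(1).
Since they have different growth rates, f(n) = Θ(g(n)) is false.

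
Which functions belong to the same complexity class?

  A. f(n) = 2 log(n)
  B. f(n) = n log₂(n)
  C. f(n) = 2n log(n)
B and C

Examining each function:
  A. 2 log(n) is O(log n)
  B. n log₂(n) is O(n log n)
  C. 2n log(n) is O(n log n)

Functions B and C both have the same complexity class.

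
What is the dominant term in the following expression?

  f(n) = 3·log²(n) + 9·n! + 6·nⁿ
6·nⁿ

Looking at each term:
  - 3·log²(n) is O(log² n)
  - 9·n! is O(n!)
  - 6·nⁿ is O(nⁿ)

The term 6·nⁿ (O(nⁿ)) grows fastest and dominates all others.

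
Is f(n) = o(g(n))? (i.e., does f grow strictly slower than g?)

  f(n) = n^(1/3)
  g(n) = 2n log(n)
True

f(n) = n^(1/3) is O(n^(1/3)), and g(n) = 2n log(n) is O(n log n).
Since O(n^(1/3)) grows strictly slower than O(n log n), f(n) = o(g(n)) is true.
This means lim(n→∞) f(n)/g(n) = 0.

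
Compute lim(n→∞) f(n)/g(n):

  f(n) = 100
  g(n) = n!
0

Since 100 (O(1)) grows slower than n! (O(n!)),
the ratio f(n)/g(n) → 0 as n → ∞.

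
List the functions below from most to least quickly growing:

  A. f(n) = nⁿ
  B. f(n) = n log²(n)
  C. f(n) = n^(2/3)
A > B > C

Comparing growth rates:
A = nⁿ is O(nⁿ)
B = n log²(n) is O(n log² n)
C = n^(2/3) is O(n^(2/3))

Therefore, the order from fastest to slowest is: A > B > C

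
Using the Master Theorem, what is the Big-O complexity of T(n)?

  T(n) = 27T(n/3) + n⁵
Θ(n⁵)

Master Theorem: a = 27, b = 3, f(n) = n⁵.
Compute the critical exponent d = log₃(27) = 3.
Compare f(n) = Θ(n⁵) against n^d:
  k = 5 > d = 3, so f(n) = Ω(n^(d+ε)) — Case 3.
  Regularity: a·(n/b)^5/n^5 = a/b^5 = 27/243 < 1 ✓.
  The top-level work dominates: T(n) = Θ(f(n)) = Θ(n⁵).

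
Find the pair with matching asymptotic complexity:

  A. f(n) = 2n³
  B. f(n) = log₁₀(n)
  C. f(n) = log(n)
B and C

Examining each function:
  A. 2n³ is O(n³)
  B. log₁₀(n) is O(log n)
  C. log(n) is O(log n)

Functions B and C both have the same complexity class.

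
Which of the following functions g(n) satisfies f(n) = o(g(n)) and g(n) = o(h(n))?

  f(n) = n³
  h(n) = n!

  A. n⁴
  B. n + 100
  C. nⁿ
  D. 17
A

We need g(n) with n³ = o(g(n)) and g(n) = o(n!), i.e. O(n³) ≺ g ≺ O(n!).
Check each option:
  A. n⁴ — O(n⁴) is strictly between O(n³) and O(n!) ✓
  B. n + 100 — O(n) does not grow strictly faster than f(n)
  C. nⁿ — O(nⁿ) does not grow strictly slower than h(n)
  D. 17 — O(1) does not grow strictly faster than f(n)

Only option A (n⁴) lies strictly between.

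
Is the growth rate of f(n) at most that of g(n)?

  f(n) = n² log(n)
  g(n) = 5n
False

f(n) = n² log(n) is O(n² log n), and g(n) = 5n is O(n).
Since O(n² log n) grows faster than O(n), f(n) = O(g(n)) is false.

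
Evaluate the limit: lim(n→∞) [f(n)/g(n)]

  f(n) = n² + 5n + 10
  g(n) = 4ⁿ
0

Since n² + 5n + 10 (O(n²)) grows slower than 4ⁿ (O(4ⁿ)),
the ratio f(n)/g(n) → 0 as n → ∞.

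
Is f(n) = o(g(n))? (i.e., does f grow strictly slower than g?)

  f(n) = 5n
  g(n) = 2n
False

f(n) = 5n is O(n), and g(n) = 2n is O(n).
Since they have the same growth rate, f(n) = o(g(n)) is false.
(f = o(g) requires f to grow strictly slower, not equal.)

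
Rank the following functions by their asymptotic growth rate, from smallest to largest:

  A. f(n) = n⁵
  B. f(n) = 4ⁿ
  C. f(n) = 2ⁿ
A < C < B

Comparing growth rates:
A = n⁵ is O(n⁵)
C = 2ⁿ is O(2ⁿ)
B = 4ⁿ is O(4ⁿ)

Therefore, the order from slowest to fastest is: A < C < B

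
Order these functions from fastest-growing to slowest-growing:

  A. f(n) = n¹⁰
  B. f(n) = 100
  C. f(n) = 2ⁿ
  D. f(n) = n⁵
C > A > D > B

Comparing growth rates:
C = 2ⁿ is O(2ⁿ)
A = n¹⁰ is O(n¹⁰)
D = n⁵ is O(n⁵)
B = 100 is O(1)

Therefore, the order from fastest to slowest is: C > A > D > B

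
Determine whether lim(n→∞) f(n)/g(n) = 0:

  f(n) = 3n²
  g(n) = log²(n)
False

f(n) = 3n² is O(n²), and g(n) = log²(n) is O(log² n).
Since O(n²) grows faster than or equal to O(log² n), f(n) = o(g(n)) is false.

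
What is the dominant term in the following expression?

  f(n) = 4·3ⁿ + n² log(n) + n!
n!

Looking at each term:
  - 4·3ⁿ is O(3ⁿ)
  - n² log(n) is O(n² log n)
  - n! is O(n!)

The term n! (O(n!)) grows fastest and dominates all others.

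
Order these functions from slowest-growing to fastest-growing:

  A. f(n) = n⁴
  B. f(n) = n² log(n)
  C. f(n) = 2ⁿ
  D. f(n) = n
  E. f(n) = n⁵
D < B < A < E < C

Comparing growth rates:
D = n is O(n)
B = n² log(n) is O(n² log n)
A = n⁴ is O(n⁴)
E = n⁵ is O(n⁵)
C = 2ⁿ is O(2ⁿ)

Therefore, the order from slowest to fastest is: D < B < A < E < C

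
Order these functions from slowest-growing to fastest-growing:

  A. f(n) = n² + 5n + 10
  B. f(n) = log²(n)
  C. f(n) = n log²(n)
B < C < A

Comparing growth rates:
B = log²(n) is O(log² n)
C = n log²(n) is O(n log² n)
A = n² + 5n + 10 is O(n²)

Therefore, the order from slowest to fastest is: B < C < A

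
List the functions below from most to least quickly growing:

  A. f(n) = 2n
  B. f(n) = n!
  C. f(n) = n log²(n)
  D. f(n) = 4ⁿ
B > D > C > A

Comparing growth rates:
B = n! is O(n!)
D = 4ⁿ is O(4ⁿ)
C = n log²(n) is O(n log² n)
A = 2n is O(n)

Therefore, the order from fastest to slowest is: B > D > C > A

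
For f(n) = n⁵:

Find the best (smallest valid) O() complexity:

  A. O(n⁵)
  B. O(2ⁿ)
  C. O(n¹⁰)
A

f(n) = n⁵ is O(n⁵).
All listed options are valid Big-O bounds (upper bounds),
but O(n⁵) is the tightest (smallest valid bound).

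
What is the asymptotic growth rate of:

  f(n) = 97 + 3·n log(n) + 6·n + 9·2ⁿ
Θ(2ⁿ)

Order the terms by growth rate: 97 ≺ 6·n ≺ 3·n log(n) ≺ 9·2ⁿ.
The fastest-growing term 9·2ⁿ dominates as n → ∞; dropping its constant factor gives Θ(2ⁿ).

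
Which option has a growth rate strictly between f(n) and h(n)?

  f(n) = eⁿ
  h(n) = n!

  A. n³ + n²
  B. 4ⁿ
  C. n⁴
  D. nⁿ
B

We need g(n) with eⁿ = o(g(n)) and g(n) = o(n!), i.e. O(eⁿ) ≺ g ≺ O(n!).
Check each option:
  A. n³ + n² — O(n³) does not grow strictly faster than f(n)
  B. 4ⁿ — O(4ⁿ) is strictly between O(eⁿ) and O(n!) ✓
  C. n⁴ — O(n⁴) does not grow strictly faster than f(n)
  D. nⁿ — O(nⁿ) does not grow strictly slower than h(n)

Only option B (4ⁿ) lies strictly between.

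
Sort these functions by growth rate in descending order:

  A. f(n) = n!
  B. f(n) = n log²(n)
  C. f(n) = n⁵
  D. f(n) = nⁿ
D > A > C > B

Comparing growth rates:
D = nⁿ is O(nⁿ)
A = n! is O(n!)
C = n⁵ is O(n⁵)
B = n log²(n) is O(n log² n)

Therefore, the order from fastest to slowest is: D > A > C > B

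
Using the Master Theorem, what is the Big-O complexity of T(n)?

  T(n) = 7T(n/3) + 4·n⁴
Θ(n⁴)

Master Theorem: a = 7, b = 3, f(n) = 4·n⁴.
Compute the critical exponent d = log₃(7) = 1.771.
Compare f(n) = Θ(n⁴) against n^d:
  k = 4 > d = 1.771, so f(n) = Ω(n^(d+ε)) — Case 3.
  Regularity: a·(n/b)^4/n^4 = a/b^4 = 7/81 < 1 ✓.
  The top-level work dominates: T(n) = Θ(f(n)) = Θ(n⁴).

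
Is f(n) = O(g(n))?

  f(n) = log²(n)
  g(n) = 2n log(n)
True

f(n) = log²(n) is O(log² n), and g(n) = 2n log(n) is O(n log n).
Since O(log² n) ⊆ O(n log n) (f grows no faster than g), f(n) = O(g(n)) is true.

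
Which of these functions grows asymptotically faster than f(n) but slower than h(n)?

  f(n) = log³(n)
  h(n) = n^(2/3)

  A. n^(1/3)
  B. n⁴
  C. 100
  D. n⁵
A

We need g(n) with log³(n) = o(g(n)) and g(n) = o(n^(2/3)), i.e. O(log³ n) ≺ g ≺ O(n^(2/3)).
Check each option:
  A. n^(1/3) — O(n^(1/3)) is strictly between O(log³ n) and O(n^(2/3)) ✓
  B. n⁴ — O(n⁴) does not grow strictly slower than h(n)
  C. 100 — O(1) does not grow strictly faster than f(n)
  D. n⁵ — O(n⁵) does not grow strictly slower than h(n)

Only option A (n^(1/3)) lies strictly between.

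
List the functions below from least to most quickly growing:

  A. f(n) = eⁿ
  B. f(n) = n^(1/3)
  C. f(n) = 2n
B < C < A

Comparing growth rates:
B = n^(1/3) is O(n^(1/3))
C = 2n is O(n)
A = eⁿ is O(eⁿ)

Therefore, the order from slowest to fastest is: B < C < A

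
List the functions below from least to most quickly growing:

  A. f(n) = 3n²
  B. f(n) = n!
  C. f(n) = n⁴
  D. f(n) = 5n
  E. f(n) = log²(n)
E < D < A < C < B

Comparing growth rates:
E = log²(n) is O(log² n)
D = 5n is O(n)
A = 3n² is O(n²)
C = n⁴ is O(n⁴)
B = n! is O(n!)

Therefore, the order from slowest to fastest is: E < D < A < C < B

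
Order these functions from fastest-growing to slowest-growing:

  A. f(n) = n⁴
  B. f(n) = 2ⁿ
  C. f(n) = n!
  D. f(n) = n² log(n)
C > B > A > D

Comparing growth rates:
C = n! is O(n!)
B = 2ⁿ is O(2ⁿ)
A = n⁴ is O(n⁴)
D = n² log(n) is O(n² log n)

Therefore, the order from fastest to slowest is: C > B > A > D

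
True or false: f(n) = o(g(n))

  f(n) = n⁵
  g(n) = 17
False

f(n) = n⁵ is O(n⁵), and g(n) = 17 is O(1).
Since O(n⁵) grows faster than or equal to O(1), f(n) = o(g(n)) is false.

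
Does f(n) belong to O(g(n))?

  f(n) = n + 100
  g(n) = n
True

f(n) = n + 100 and g(n) = n are both O(n).
Big-O permits equal growth rates (f ≤ c·g for some c), so f(n) = O(g(n)) is true.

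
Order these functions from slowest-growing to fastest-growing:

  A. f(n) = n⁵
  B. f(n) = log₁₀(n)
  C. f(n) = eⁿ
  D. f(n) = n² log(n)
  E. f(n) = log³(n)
B < E < D < A < C

Comparing growth rates:
B = log₁₀(n) is O(log n)
E = log³(n) is O(log³ n)
D = n² log(n) is O(n² log n)
A = n⁵ is O(n⁵)
C = eⁿ is O(eⁿ)

Therefore, the order from slowest to fastest is: B < E < D < A < C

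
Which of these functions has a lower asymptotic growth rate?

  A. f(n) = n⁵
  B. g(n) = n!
A

f(n) = n⁵ is O(n⁵), while g(n) = n! is O(n!).
Since O(n⁵) grows slower than O(n!), f(n) is dominated.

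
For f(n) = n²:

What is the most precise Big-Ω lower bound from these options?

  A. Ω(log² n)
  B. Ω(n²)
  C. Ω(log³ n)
B

f(n) = n² is Ω(n²).
All listed options are valid Big-Ω bounds (lower bounds),
but Ω(n²) is the tightest (largest valid bound).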